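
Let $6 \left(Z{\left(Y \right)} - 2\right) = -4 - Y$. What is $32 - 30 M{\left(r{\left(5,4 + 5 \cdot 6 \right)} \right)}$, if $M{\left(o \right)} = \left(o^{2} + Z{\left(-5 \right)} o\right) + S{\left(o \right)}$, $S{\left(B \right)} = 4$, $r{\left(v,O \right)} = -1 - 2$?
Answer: $-163$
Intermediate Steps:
$r{\left(v,O \right)} = -3$
$Z{\left(Y \right)} = \frac{4}{3} - \frac{Y}{6}$ ($Z{\left(Y \right)} = 2 + \frac{-4 - Y}{6} = 2 - \left(\frac{2}{3} + \frac{Y}{6}\right) = \frac{4}{3} - \frac{Y}{6}$)
$M{\left(o \right)} = 4 + o^{2} + \frac{13 o}{6}$ ($M{\left(o \right)} = \left(o^{2} + \left(\frac{4}{3} - - \frac{5}{6}\right) o\right) + 4 = \left(o^{2} + \left(\frac{4}{3} + \frac{5}{6}\right) o\right) + 4 = \left(o^{2} + \frac{13 o}{6}\right) + 4 = 4 + o^{2} + \frac{13 o}{6}$)
$32 - 30 M{\left(r{\left(5,4 + 5 \cdot 6 \right)} \right)} = 32 - 30 \left(4 + \left(-3\right)^{2} + \frac{13}{6} \left(-3\right)\right) = 32 - 30 \left(4 + 9 - \frac{13}{2}\right) = 32 - 195 = -163$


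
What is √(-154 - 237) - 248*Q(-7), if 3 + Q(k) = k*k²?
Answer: 85808 + I*√391 ≈ 85808.0 + 19.774*I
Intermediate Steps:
Q(k) = -3 + k³ (Q(k) = -3 + k*k² = -3 + k³)
√(-154 - 237) - 248*Q(-7) = √(-154 - 237) - 248*(-3 + (-7)³) = √(-391) - 248*(-3 - 343) = I*√391 - 248*(-346) = I*√391 + 85808 = 85808 + I*√391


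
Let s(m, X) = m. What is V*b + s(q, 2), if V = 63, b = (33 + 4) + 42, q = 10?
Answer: 4987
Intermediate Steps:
b = 79 (b = 37 + 42 = 79)
V*b + s(q, 2) = 63*79 + 10 = 4977 + 10 = 4987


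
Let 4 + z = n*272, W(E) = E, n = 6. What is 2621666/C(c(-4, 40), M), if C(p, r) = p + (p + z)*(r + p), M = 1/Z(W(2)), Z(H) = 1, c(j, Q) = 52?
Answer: 1310833/44546 ≈ 29.427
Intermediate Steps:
z = 1628 (z = -4 + 6*272 = -4 + 1632 = 1628)
M = 1 (M = 1/1 = 1)
C(p, r) = p + (1628 + p)*(p + r) (C(p, r) = p + (p + 1628)*(r + p) = p + (1628 + p)*(p + r))
2621666/C(c(-4, 40), M) = 2621666/(52**2 + 1628*1 + 1629*52 + 52*1) = 2621666/(2704 + 1628 + 84708 + 52) = 2621666/89092 = 2621666*(1/89092) = 1310833/44546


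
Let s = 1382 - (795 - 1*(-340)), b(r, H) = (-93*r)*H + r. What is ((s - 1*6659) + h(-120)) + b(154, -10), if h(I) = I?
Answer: 136842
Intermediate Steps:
b(r, H) = r - 93*H*r (b(r, H) = -93*H*r + r = r - 93*H*r)
s = 247 (s = 1382 - (795 + 340) = 1382 - 1*1135 = 1382 - 1135 = 247)
((s - 1*6659) + h(-120)) + b(154, -10) = ((247 - 1*6659) - 120) + 154*(1 - 93*(-10)) = ((247 - 6659) - 120) + 154*(1 + 930) = (-6412 - 120) + 154*931 = -6532 + 143374 = 136842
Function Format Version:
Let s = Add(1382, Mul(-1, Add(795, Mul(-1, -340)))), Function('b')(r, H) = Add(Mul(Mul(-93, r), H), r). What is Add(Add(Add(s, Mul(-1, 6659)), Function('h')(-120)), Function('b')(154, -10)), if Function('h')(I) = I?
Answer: 136842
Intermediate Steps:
Function('b')(r, H) = Add(r, Mul(-93, H, r)) (Function('b')(r, H) = Add(Mul(-93, H, r), r) = Add(r, Mul(-93, H, r)))
s = 247 (s = Add(1382, Mul(-1, Add(795, 340))) = Add(1382, Mul(-1, 1135)) = Add(1382, -1135) = 247)
Add(Add(Add(s, Mul(-1, 6659)), Function('h')(-120)), Function('b')(154, -10)) = Add(Add(Add(247, Mul(-1, 6659)), -120), Mul(154, Add(1, Mul(-93, -10)))) = Add(Add(Add(247, -6659), -120), Mul(154, Add(1, 930))) = Add(Add(-6412, -120), Mul(154, 931)) = Add(-6532, 143374) = 136842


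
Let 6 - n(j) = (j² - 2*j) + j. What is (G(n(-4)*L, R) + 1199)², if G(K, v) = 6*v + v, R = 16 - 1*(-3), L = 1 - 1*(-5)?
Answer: 1774224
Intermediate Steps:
L = 6 (L = 1 + 5 = 6)
R = 19 (R = 16 + 3 = 19)
n(j) = 6 + j - j² (n(j) = 6 - ((j² - 2*j) + j) = 6 - (j² - j) = 6 + (j - j²) = 6 + j - j²)
G(K, v) = 7*v
(G(n(-4)*L, R) + 1199)² = (7*19 + 1199)² = (133 + 1199)² = 1332² = 1774224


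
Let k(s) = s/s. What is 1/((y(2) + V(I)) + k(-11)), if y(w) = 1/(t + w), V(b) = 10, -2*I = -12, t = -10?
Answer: 8/87 ≈ 0.091954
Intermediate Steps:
I = 6 (I = -½*(-12) = 6)
y(w) = 1/(-10 + w)
k(s) = 1
1/((y(2) + V(I)) + k(-11)) = 1/((1/(-10 + 2) + 10) + 1) = 1/((1/(-8) + 10) + 1) = 1/((-⅛ + 10) + 1) = 1/(79/8 + 1) = 1/(87/8) = 8/87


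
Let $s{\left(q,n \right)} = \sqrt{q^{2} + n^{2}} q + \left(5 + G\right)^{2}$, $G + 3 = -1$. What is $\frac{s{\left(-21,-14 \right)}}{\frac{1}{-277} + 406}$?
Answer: $\frac{277}{112461} - \frac{13573 \sqrt{13}}{37487} \approx -1.303$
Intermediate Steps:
$G = -4$ ($G = -3 - 1 = -4$)
$s{\left(q,n \right)} = 1 + q \sqrt{n^{2} + q^{2}}$ ($s{\left(q,n \right)} = \sqrt{q^{2} + n^{2}} q + \left(5 - 4\right)^{2} = \sqrt{n^{2} + q^{2}} q + 1^{2} = q \sqrt{n^{2} + q^{2}} + 1 = 1 + q \sqrt{n^{2} + q^{2}}$)
$\frac{s{\left(-21,-14 \right)}}{\frac{1}{-277} + 406} = \frac{1 - 21 \sqrt{\left(-14\right)^{2} + \left(-21\right)^{2}}}{\frac{1}{-277} + 406} = \frac{1 - 21 \sqrt{196 + 441}}{- \frac{1}{277} + 406} = \frac{1 - 21 \sqrt{637}}{\frac{112461}{277}} = \left(1 - 21 \cdot 7 \sqrt{13}\right) \frac{277}{112461} = \left(1 - 147 \sqrt{13}\right) \frac{277}{112461} = \frac{277}{112461} - \frac{13573 \sqrt{13}}{37487}$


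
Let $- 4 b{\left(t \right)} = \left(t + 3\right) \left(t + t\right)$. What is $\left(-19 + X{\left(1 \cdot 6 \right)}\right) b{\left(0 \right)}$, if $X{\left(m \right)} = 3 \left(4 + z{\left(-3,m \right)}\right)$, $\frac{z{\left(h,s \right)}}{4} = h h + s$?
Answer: $0$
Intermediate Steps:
$z{\left(h,s \right)} = 4 s + 4 h^{2}$ ($z{\left(h,s \right)} = 4 \left(h h + s\right) = 4 \left(h^{2} + s\right) = 4 \left(s + h^{2}\right) = 4 s + 4 h^{2}$)
$X{\left(m \right)} = 120 + 12 m$ ($X{\left(m \right)} = 3 \left(4 + \left(4 m + 4 \left(-3\right)^{2}\right)\right) = 3 \left(4 + \left(4 m + 4 \cdot 9\right)\right) = 3 \left(4 + \left(4 m + 36\right)\right) = 3 \left(4 + \left(36 + 4 m\right)\right) = 3 \left(40 + 4 m\right) = 120 + 12 m$)
$b{\left(t \right)} = - \frac{t \left(3 + t\right)}{2}$ ($b{\left(t \right)} = - \frac{\left(t + 3\right) \left(t + t\right)}{4} = - \frac{\left(3 + t\right) 2 t}{4} = - \frac{2 t \left(3 + t\right)}{4} = - \frac{t \left(3 + t\right)}{2}$)
$\left(-19 + X{\left(1 \cdot 6 \right)}\right) b{\left(0 \right)} = \left(-19 + \left(120 + 12 \cdot 1 \cdot 6\right)\right) \left(\left(- \frac{1}{2}\right) 0 \left(3 + 0\right)\right) = \left(-19 + \left(120 + 12 \cdot 6\right)\right) \left(\left(- \frac{1}{2}\right) 0 \cdot 3\right) = \left(-19 + \left(120 + 72\right)\right) 0 = \left(-19 + 192\right) 0 = 173 \cdot 0 = 0$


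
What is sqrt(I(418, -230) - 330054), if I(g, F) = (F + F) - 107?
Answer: I*sqrt(330621) ≈ 575.0*I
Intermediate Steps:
I(g, F) = -107 + 2*F (I(g, F) = 2*F - 107 = -107 + 2*F)
sqrt(I(418, -230) - 330054) = sqrt((-107 + 2*(-230)) - 330054) = sqrt((-107 - 460) - 330054) = sqrt(-567 - 330054) = sqrt(-330621) = I*sqrt(330621)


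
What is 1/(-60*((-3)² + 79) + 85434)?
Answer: 1/80154 ≈ 1.2476e-5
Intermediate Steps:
1/(-60*((-3)² + 79) + 85434) = 1/(-60*(9 + 79) + 85434) = 1/(-60*88 + 85434) = 1/(-5280 + 85434) = 1/80154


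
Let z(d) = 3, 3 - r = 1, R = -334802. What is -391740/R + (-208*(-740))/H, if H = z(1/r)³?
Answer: 25771650410/4519827 ≈ 5701.9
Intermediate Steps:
r = 2 (r = 3 - 1*1 = 3 - 1 = 2)
H = 27 (H = 3³ = 27)
-391740/R + (-208*(-740))/H = -391740/(-334802) - 208*(-740)/27 = -391740*(-1/334802) + 153920*(1/27) = 195870/167401 + 153920/27 = 25771650410/4519827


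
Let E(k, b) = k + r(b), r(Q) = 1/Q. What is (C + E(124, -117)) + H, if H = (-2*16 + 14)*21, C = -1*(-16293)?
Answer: 1876562/117 ≈ 16039.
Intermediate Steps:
C = 16293
E(k, b) = k + 1/b
H = -378 (H = (-32 + 14)*21 = -18*21 = -378)
(C + E(124, -117)) + H = (16293 + (124 + 1/(-117))) - 378 = (16293 + (124 - 1/117)) - 378 = (16293 + 14507/117) - 378 = 1920788/117 - 378 = 1876562/117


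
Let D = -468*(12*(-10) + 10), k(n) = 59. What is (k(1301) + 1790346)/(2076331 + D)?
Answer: 1790405/2127811 ≈ 0.84143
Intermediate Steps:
D = 51480 (D = -468*(-120 + 10) = -468*(-110) = 51480)
(k(1301) + 1790346)/(2076331 + D) = (59 + 1790346)/(2076331 + 51480) = 1790405/2127811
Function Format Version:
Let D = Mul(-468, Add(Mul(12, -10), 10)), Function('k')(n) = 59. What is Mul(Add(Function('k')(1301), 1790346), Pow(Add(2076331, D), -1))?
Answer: Rational(1790405, 2127811) ≈ 0.84143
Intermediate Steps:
D = 51480 (D = Mul(-468, Add(-120, 10)) = Mul(-468, -110) = 51480)
Mul(Add(Function('k')(1301), 1790346), Pow(Add(2076331, D), -1)) = Mul(Add(59, 1790346), Pow(Add(2076331, 51480), -1)) = Mul(1790405, Pow(2127811, -1)) = Mul(1790405, Rational(1, 2127811)) = Rational(1790405, 2127811)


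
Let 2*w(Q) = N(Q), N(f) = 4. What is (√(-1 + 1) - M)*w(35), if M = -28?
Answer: 56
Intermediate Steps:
w(Q) = 2 (w(Q) = (½)*4 = 2)
(√(-1 + 1) - M)*w(35) = (√(-1 + 1) - 1*(-28))*2 = (√0 + 28)*2 = (0 + 28)*2 = 28*2 = 56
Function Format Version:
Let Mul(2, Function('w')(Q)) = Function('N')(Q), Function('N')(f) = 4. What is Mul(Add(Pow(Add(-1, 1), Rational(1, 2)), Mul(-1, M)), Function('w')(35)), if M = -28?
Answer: 56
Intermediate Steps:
Function('w')(Q) = 2 (Function('w')(Q) = Mul(Rational(1, 2), 4) = 2)
Mul(Add(Pow(Add(-1, 1), Rational(1, 2)), Mul(-1, M)), Function('w')(35)) = Mul(Add(Pow(Add(-1, 1), Rational(1, 2)), Mul(-1, -28)), 2) = Mul(Add(Pow(0, Rational(1, 2)), 28), 2) = Mul(Add(0, 28), 2) = Mul(28, 2) = 56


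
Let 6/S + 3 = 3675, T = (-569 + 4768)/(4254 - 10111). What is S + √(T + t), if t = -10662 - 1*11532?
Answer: 1/612 + I*√761377534649/5857 ≈ 0.001634 + 148.98*I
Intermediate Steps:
t = -22194 (t = -10662 - 11532 = -22194)
T = -4199/5857 (T = 4199/(-5857) = 4199*(-1/5857) = -4199/5857 ≈ -0.71692)
S = 1/612 (S = 6/(-3 + 3675) = 6/3672 = 6*(1/3672) = 1/612 ≈ 0.0016340)
S + √(T + t) = 1/612 + √(-4199/5857 - 22194) = 1/612 + √(-129994457/5857) = 1/612 + I*√761377534649/5857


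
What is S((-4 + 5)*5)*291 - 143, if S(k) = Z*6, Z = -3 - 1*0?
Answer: -5381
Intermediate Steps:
Z = -3 (Z = -3 + 0 = -3)
S(k) = -18 (S(k) = -3*6 = -18)
S((-4 + 5)*5)*291 - 143 = -18*291 - 143 = -5238 - 143 = -5381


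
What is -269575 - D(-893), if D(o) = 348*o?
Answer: 41189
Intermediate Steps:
-269575 - D(-893) = -269575 - 348*(-893) = -269575 - 1*(-310764) = -269575 + 310764 = 41189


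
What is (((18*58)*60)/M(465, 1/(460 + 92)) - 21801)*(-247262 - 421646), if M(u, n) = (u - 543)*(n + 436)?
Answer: 45629973828576732/3128749 ≈ 1.4584e+10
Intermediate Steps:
M(u, n) = (-543 + u)*(436 + n)
(((18*58)*60)/M(465, 1/(460 + 92)) - 21801)*(-247262 - 421646) = (((18*58)*60)/(-236748 - 543/(460 + 92) + 436*465 + 465/(460 + 92)) - 21801)*(-247262 - 421646) = ((1044*60)/(-236748 - 543/552 + 202740 + 465/552) - 21801)*(-668908) = (62640/(-236748 - 543*1/552 + 202740 + (1/552)*465) - 21801)*(-668908) = (62640/(-236748 - 181/184 + 202740 + 155/184) - 21801)*(-668908) = (62640/(-3128749/92) - 21801)*(-668908) = (62640*(-92/3128749) - 21801)*(-668908) = (-5762880/3128749 - 21801)*(-668908) = -68215619829/3128749*(-668908) = 45629973828576732/3128749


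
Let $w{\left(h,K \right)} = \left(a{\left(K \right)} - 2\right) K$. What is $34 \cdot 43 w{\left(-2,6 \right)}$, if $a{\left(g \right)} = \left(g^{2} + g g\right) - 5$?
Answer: $570180$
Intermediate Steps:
$a{\left(g \right)} = -5 + 2 g^{2}$ ($a{\left(g \right)} = \left(g^{2} + g^{2}\right) - 5 = 2 g^{2} - 5 = -5 + 2 g^{2}$)
$w{\left(h,K \right)} = K \left(-7 + 2 K^{2}\right)$ ($w{\left(h,K \right)} = \left(\left(-5 + 2 K^{2}\right) - 2\right) K = \left(-7 + 2 K^{2}\right) K = K \left(-7 + 2 K^{2}\right)$)
$34 \cdot 43 w{\left(-2,6 \right)} = 34 \cdot 43 \cdot 6 \left(-7 + 2 \cdot 6^{2}\right) = 1462 \cdot 6 \left(-7 + 2 \cdot 36\right) = 1462 \cdot 6 \left(-7 + 72\right) = 1462 \cdot 6 \cdot 65 = 1462 \cdot 390 = 570180$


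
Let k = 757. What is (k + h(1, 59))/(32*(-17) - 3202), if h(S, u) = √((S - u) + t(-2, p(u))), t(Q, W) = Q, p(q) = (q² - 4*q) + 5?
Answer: -757/3746 - I*√15/1873 ≈ -0.20208 - 0.0020678*I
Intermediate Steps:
p(q) = 5 + q² - 4*q
h(S, u) = √(-2 + S - u) (h(S, u) = √((S - u) - 2) = √(-2 + S - u))
(k + h(1, 59))/(32*(-17) - 3202) = (757 + √(-2 + 1 - 1*59))/(32*(-17) - 3202) = (757 + √(-2 + 1 - 59))/(-544 - 3202) = (757 + √(-60))/(-3746) = (757 + 2*I*√15)*(-1/3746) = -757/3746 - I*√15/1873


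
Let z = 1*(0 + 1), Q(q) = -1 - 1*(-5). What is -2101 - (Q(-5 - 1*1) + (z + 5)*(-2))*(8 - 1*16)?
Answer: -2165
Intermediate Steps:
Q(q) = 4 (Q(q) = -1 + 5 = 4)
z = 1 (z = 1*1 = 1)
-2101 - (Q(-5 - 1*1) + (z + 5)*(-2))*(8 - 1*16) = -2101 - (4 + (1 + 5)*(-2))*(8 - 1*16) = -2101 - (4 + 6*(-2))*(8 - 16) = -2101 - (4 - 12)*(-8) = -2101 - (-8)*(-8) = -2101 - 1*64 = -2101 - 64 = -2165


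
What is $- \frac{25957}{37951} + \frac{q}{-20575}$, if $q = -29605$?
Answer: $\frac{117894816}{156168365} \approx 0.75492$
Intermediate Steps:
$- \frac{25957}{37951} + \frac{q}{-20575} = - \frac{25957}{37951} - \frac{29605}{-20575} = \left(-25957\right) \frac{1}{37951} - - \frac{5921}{4115} = - \frac{25957}{37951} + \frac{5921}{4115} = \frac{117894816}{156168365}$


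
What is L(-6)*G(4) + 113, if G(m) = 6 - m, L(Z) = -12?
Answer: 89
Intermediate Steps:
L(-6)*G(4) + 113 = -12*(6 - 1*4) + 113 = -12*(6 - 4) + 113 = -12*2 + 113 = -24 + 113 = 89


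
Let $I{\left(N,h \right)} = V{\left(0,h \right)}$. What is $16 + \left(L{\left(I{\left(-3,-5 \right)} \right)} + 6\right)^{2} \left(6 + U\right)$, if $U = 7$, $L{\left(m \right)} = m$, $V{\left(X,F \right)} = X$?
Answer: $484$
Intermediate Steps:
$I{\left(N,h \right)} = 0$
$16 + \left(L{\left(I{\left(-3,-5 \right)} \right)} + 6\right)^{2} \left(6 + U\right) = 16 + \left(0 + 6\right)^{2} \left(6 + 7\right) = 16 + 6^{2} \cdot 13 = 16 + 36 \cdot 13 = 16 + 468 = 484$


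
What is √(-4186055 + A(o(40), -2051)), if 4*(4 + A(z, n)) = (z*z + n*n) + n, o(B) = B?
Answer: I*√12538086/2 ≈ 1770.5*I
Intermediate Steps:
A(z, n) = -4 + n/4 + n²/4 + z²/4 (A(z, n) = -4 + ((z*z + n*n) + n)/4 = -4 + ((z² + n²) + n)/4 = -4 + ((n² + z²) + n)/4 = -4 + (n + n² + z²)/4 = -4 + (n/4 + n²/4 + z²/4) = -4 + n/4 + n²/4 + z²/4)
√(-4186055 + A(o(40), -2051)) = √(-4186055 + (-4 + (¼)*(-2051) + (¼)*(-2051)² + (¼)*40²)) = √(-4186055 + (-4 - 2051/4 + (¼)*4206601 + (¼)*1600)) = √(-4186055 + (-4 - 2051/4 + 4206601/4 + 400)) = √(-4186055 + 2103067/2) = √(-6269043/2) = I*√12538086/2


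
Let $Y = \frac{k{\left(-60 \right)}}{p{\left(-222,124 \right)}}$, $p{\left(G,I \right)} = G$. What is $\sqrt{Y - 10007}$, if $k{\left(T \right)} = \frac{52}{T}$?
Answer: $\frac{23 i \sqrt{23307410}}{1110} \approx 100.03 i$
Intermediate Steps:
$Y = \frac{13}{3330}$ ($Y = \frac{52 \frac{1}{-60}}{-222} = 52 \left(- \frac{1}{60}\right) \left(- \frac{1}{222}\right) = \left(- \frac{13}{15}\right) \left(- \frac{1}{222}\right) = \frac{13}{3330} \approx 0.0039039$)
$\sqrt{Y - 10007} = \sqrt{\frac{13}{3330} - 10007} = \sqrt{- \frac{33323297}{3330}} = \frac{23 i \sqrt{23307410}}{1110}$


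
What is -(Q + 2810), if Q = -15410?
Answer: 12600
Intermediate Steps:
-(Q + 2810) = -(-15410 + 2810) = -1*(-12600) = 12600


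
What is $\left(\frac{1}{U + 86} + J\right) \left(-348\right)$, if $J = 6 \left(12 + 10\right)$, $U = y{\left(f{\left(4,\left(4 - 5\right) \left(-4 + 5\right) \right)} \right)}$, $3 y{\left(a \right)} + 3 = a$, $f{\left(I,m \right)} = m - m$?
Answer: $- \frac{3904908}{85} \approx -45940.0$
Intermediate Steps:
$f{\left(I,m \right)} = 0$
$y{\left(a \right)} = -1 + \frac{a}{3}$
$U = -1$ ($U = -1 + \frac{1}{3} \cdot 0 = -1 + 0 = -1$)
$J = 132$ ($J = 6 \cdot 22 = 132$)
$\left(\frac{1}{U + 86} + J\right) \left(-348\right) = \left(\frac{1}{-1 + 86} + 132\right) \left(-348\right) = \left(\frac{1}{85} + 132\right) \left(-348\right) = \frac{11221}{85} \left(-348\right) = - \frac{3904908}{85}$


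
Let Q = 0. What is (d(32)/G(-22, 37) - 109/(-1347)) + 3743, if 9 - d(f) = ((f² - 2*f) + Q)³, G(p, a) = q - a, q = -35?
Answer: 132455822093/10776 ≈ 1.2292e+7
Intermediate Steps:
G(p, a) = -35 - a
d(f) = 9 - (f² - 2*f)³ (d(f) = 9 - ((f² - 2*f) + 0)³ = 9 - (f² - 2*f)³)
(d(32)/G(-22, 37) - 109/(-1347)) + 3743 = ((9 - 1*32³*(-2 + 32)³)/(-35 - 1*37) - 109/(-1347)) + 3743 = ((9 - 1*32768*30³)/(-35 - 37) - 109*(-1/1347)) + 3743 = ((9 - 1*32768*27000)/(-72) + 109/1347) + 3743 = ((9 - 884736000)*(-1/72) + 109/1347) + 3743 = (-884735991*(-1/72) + 109/1347) + 3743 = (98303999/8 + 109/1347) + 3743 = 132415487525/10776 + 3743 = 132455822093/10776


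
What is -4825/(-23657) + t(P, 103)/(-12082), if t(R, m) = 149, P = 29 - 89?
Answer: 54770757/285823874 ≈ 0.19162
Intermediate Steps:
P = -60
-4825/(-23657) + t(P, 103)/(-12082) = -4825/(-23657) + 149/(-12082) = -4825*(-1/23657) + 149*(-1/12082) = 4825/23657 - 149/12082 = 54770757/285823874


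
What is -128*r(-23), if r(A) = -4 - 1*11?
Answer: 1920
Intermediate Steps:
r(A) = -15 (r(A) = -4 - 11 = -15)
-128*r(-23) = -128*(-15) = 1920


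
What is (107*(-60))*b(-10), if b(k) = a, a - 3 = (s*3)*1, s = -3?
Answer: 38520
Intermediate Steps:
a = -6 (a = 3 - 3*3*1 = 3 - 9*1 = 3 - 9 = -6)
b(k) = -6
(107*(-60))*b(-10) = (107*(-60))*(-6) = -6420*(-6) = 38520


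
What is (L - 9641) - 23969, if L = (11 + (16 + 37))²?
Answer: -29514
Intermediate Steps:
L = 4096 (L = (11 + 53)² = 64² = 4096)
(L - 9641) - 23969 = (4096 - 9641) - 23969 = -5545 - 23969 = -29514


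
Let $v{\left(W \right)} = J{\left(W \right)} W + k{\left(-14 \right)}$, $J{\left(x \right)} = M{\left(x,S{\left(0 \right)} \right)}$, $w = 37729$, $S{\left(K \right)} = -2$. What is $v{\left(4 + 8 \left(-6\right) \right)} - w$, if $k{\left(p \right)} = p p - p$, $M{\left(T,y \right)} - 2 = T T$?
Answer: $-122791$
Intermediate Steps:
$M{\left(T,y \right)} = 2 + T^{2}$ ($M{\left(T,y \right)} = 2 + T T = 2 + T^{2}$)
$J{\left(x \right)} = 2 + x^{2}$
$k{\left(p \right)} = p^{2} - p$
$v{\left(W \right)} = 210 + W \left(2 + W^{2}\right)$ ($v{\left(W \right)} = \left(2 + W^{2}\right) W - 14 \left(-1 - 14\right) = W \left(2 + W^{2}\right) - -210 = W \left(2 + W^{2}\right) + 210 = 210 + W \left(2 + W^{2}\right)$)
$v{\left(4 + 8 \left(-6\right) \right)} - w = \left(210 + \left(4 + 8 \left(-6\right)\right) \left(2 + \left(4 + 8 \left(-6\right)\right)^{2}\right)\right) - 37729 = \left(210 + \left(4 - 48\right) \left(2 + \left(4 - 48\right)^{2}\right)\right) - 37729 = \left(210 - 44 \left(2 + \left(-44\right)^{2}\right)\right) - 37729 = \left(210 - 44 \left(2 + 1936\right)\right) - 37729 = \left(210 - 85272\right) - 37729 = -85062 - 37729 = -122791$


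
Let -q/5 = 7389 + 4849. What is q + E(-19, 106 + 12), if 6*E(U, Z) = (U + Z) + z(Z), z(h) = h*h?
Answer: -353117/6 ≈ -58853.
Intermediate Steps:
z(h) = h**2
E(U, Z) = U/6 + Z/6 + Z**2/6 (E(U, Z) = ((U + Z) + Z**2)/6 = (U + Z + Z**2)/6 = U/6 + Z/6 + Z**2/6)
q = -61190 (q = -5*(7389 + 4849) = -5*12238 = -61190)
q + E(-19, 106 + 12) = -61190 + ((1/6)*(-19) + (106 + 12)/6 + (106 + 12)**2/6) = -61190 + (-19/6 + (1/6)*118 + (1/6)*118**2) = -61190 + (-19/6 + 59/3 + (1/6)*13924) = -61190 + (-19/6 + 59/3 + 6962/3) = -61190 + 14023/6 = -353117/6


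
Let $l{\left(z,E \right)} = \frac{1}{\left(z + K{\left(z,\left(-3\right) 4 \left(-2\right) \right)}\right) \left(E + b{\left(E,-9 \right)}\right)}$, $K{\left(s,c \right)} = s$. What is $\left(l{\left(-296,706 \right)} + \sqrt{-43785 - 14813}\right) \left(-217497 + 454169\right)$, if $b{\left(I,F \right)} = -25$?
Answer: $- \frac{14792}{25197} + 236672 i \sqrt{58598} \approx -0.58705 + 5.7291 \cdot 10^{7} i$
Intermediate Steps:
$l{\left(z,E \right)} = \frac{1}{2 z \left(-25 + E\right)}$ ($l{\left(z,E \right)} = \frac{1}{\left(z + z\right) \left(E - 25\right)} = \frac{1}{2 z \left(-25 + E\right)}$)
$\left(l{\left(-296,706 \right)} + \sqrt{-43785 - 14813}\right) \left(-217497 + 454169\right) = \left(\frac{1}{2 \left(-296\right) \left(-25 + 706\right)} + \sqrt{-43785 - 14813}\right) \left(-217497 + 454169\right) = \left(\frac{1}{2} \left(- \frac{1}{296}\right) \frac{1}{681} + \sqrt{-58598}\right) 236672 = \left(\frac{1}{2} \left(- \frac{1}{296}\right) \frac{1}{681} + i \sqrt{58598}\right) 236672 = \left(- \frac{1}{403152} + i \sqrt{58598}\right) 236672 = - \frac{14792}{25197} + 236672 i \sqrt{58598}$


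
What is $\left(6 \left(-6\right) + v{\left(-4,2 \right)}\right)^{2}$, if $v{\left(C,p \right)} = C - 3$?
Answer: $1849$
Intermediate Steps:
$v{\left(C,p \right)} = -3 + C$
$\left(6 \left(-6\right) + v{\left(-4,2 \right)}\right)^{2} = \left(6 \left(-6\right) - 7\right)^{2} = \left(-36 - 7\right)^{2} = \left(-43\right)^{2} = 1849$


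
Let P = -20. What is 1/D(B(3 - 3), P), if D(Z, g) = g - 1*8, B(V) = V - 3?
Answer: -1/28 ≈ -0.035714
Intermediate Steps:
B(V) = -3 + V
D(Z, g) = -8 + g (D(Z, g) = g - 8 = -8 + g)
1/D(B(3 - 3), P) = 1/(-8 - 20) = 1/(-28) = -1/28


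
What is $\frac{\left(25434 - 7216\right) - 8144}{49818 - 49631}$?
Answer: $\frac{10074}{187} \approx 53.872$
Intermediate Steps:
$\frac{\left(25434 - 7216\right) - 8144}{49818 - 49631} = \frac{18218 - 8144}{49818 - 49631} = \frac{10074}{187}$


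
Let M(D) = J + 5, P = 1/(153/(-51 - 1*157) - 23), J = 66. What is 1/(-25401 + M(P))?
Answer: -1/25330 ≈ -3.9479e-5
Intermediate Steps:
P = -208/4937 (P = 1/(153/(-51 - 157) - 23) = 1/(153/(-208) - 23) = 1/(153*(-1/208) - 23) = 1/(-153/208 - 23) = 1/(-4937/208) = -208/4937 ≈ -0.042131)
M(D) = 71 (M(D) = 66 + 5 = 71)
1/(-25401 + M(P)) = 1/(-25401 + 71) = 1/(-25330) = -1/25330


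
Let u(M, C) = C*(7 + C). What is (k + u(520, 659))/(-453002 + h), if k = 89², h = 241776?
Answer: -446815/211226 ≈ -2.1153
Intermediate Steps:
k = 7921
(k + u(520, 659))/(-453002 + h) = (7921 + 659*(7 + 659))/(-453002 + 241776) = (7921 + 659*666)/(-211226) = (7921 + 438894)*(-1/211226) = 446815*(-1/211226) = -446815/211226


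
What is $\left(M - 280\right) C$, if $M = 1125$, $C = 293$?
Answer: $247585$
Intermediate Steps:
$\left(M - 280\right) C = \left(1125 - 280\right) 293 = 845 \cdot 293 = 247585$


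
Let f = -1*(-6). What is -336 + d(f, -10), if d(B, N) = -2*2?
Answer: -340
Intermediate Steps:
f = 6
d(B, N) = -4
-336 + d(f, -10) = -336 - 4 = -340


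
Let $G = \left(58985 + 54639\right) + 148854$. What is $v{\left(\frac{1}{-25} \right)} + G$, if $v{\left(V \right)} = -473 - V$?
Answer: $\frac{6550126}{25} \approx 2.6201 \cdot 10^{5}$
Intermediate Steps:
$G = 262478$ ($G = 113624 + 148854 = 262478$)
$v{\left(\frac{1}{-25} \right)} + G = \left(-473 - \frac{1}{-25}\right) + 262478 = \left(-473 - - \frac{1}{25}\right) + 262478 = \left(-473 + \frac{1}{25}\right) + 262478 = - \frac{11824}{25} + 262478 = \frac{6550126}{25}$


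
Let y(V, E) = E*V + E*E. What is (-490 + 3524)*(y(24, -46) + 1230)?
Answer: 6802228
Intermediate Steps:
y(V, E) = E**2 + E*V (y(V, E) = E*V + E**2 = E**2 + E*V)
(-490 + 3524)*(y(24, -46) + 1230) = (-490 + 3524)*(-46*(-46 + 24) + 1230) = 3034*(-46*(-22) + 1230) = 3034*(1012 + 1230) = 3034*2242 = 6802228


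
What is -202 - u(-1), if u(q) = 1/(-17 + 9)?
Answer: -1615/8 ≈ -201.88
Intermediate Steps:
u(q) = -⅛ (u(q) = 1/(-8) = -⅛)
-202 - u(-1) = -202 - 1*(-⅛) = -202 + ⅛ = -1615/8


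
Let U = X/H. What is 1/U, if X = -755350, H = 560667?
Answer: -560667/755350 ≈ -0.74226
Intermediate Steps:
U = -755350/560667 ≈ -1.3472
1/U = 1/(-755350/560667) = -560667/755350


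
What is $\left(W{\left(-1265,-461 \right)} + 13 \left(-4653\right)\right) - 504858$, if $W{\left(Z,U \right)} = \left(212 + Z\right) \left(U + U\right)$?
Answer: $405519$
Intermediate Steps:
$W{\left(Z,U \right)} = 2 U \left(212 + Z\right)$ ($W{\left(Z,U \right)} = \left(212 + Z\right) 2 U = 2 U \left(212 + Z\right)$)
$\left(W{\left(-1265,-461 \right)} + 13 \left(-4653\right)\right) - 504858 = \left(2 \left(-461\right) \left(212 - 1265\right) + 13 \left(-4653\right)\right) - 504858 = \left(2 \left(-461\right) \left(-1053\right) - 60489\right) - 504858 = \left(970866 - 60489\right) - 504858 = 910377 - 504858 = 405519$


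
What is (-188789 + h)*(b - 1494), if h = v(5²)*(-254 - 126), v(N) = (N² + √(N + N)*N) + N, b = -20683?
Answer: 9664492653 + 1053407500*√2 ≈ 1.1154e+10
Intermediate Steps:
v(N) = N + N² + √2*N^(3/2) (v(N) = (N² + √(2*N)*N) + N = (N² + (√2*√N)*N) + N = (N² + √2*N^(3/2)) + N = N + N² + √2*N^(3/2))
h = -247000 - 47500*√2 (h = (5² + (5²)² + √2*(5²)^(3/2))*(-254 - 126) = (25 + 25² + √2*25^(3/2))*(-380) = (25 + 625 + √2*125)*(-380) = (25 + 625 + 125*√2)*(-380) = (650 + 125*√2)*(-380) = -247000 - 47500*√2 ≈ -3.1418e+5)
(-188789 + h)*(b - 1494) = (-188789 + (-247000 - 47500*√2))*(-20683 - 1494) = (-435789 - 47500*√2)*(-22177) = 9664492653 + 1053407500*√2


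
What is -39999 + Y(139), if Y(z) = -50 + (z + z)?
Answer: -39771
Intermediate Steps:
Y(z) = -50 + 2*z
-39999 + Y(139) = -39999 + (-50 + 2*139) = -39999 + (-50 + 278) = -39999 + 228 = -39771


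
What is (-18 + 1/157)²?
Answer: 7980625/24649 ≈ 323.77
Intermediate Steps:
(-18 + 1/157)² = (-2825/157)² = 7980625/24649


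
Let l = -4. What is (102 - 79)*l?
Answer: -92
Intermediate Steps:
(102 - 79)*l = (102 - 79)*(-4) = 23*(-4) = -92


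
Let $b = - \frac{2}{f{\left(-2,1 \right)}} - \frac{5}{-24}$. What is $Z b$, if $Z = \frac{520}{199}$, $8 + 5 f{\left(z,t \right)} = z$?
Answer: $\frac{1885}{597} \approx 3.1575$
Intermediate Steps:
$f{\left(z,t \right)} = - \frac{8}{5} + \frac{z}{5}$
$b = \frac{29}{24}$ ($b = - \frac{2}{- \frac{8}{5} + \frac{1}{5} \left(-2\right)} - \frac{5}{-24} = - \frac{2}{- \frac{8}{5} - \frac{2}{5}} - - \frac{5}{24} = - \frac{2}{-2} + \frac{5}{24} = \left(-2\right) \left(- \frac{1}{2}\right) + \frac{5}{24} = 1 + \frac{5}{24} = \frac{29}{24} \approx 1.2083$)
$Z = \frac{520}{199}$ ($Z = 520 \cdot \frac{1}{199} = \frac{520}{199} \approx 2.6131$)
$Z b = \frac{520}{199} \cdot \frac{29}{24} = \frac{1885}{597}$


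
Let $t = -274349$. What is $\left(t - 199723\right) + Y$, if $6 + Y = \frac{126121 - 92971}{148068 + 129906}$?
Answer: $- \frac{21963554137}{46329} \approx -4.7408 \cdot 10^{5}$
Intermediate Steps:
$Y = - \frac{272449}{46329}$ ($Y = -6 + \frac{126121 - 92971}{148068 + 129906} = -6 + \frac{33150}{277974} = -6 + 33150 \cdot \frac{1}{277974} = -6 + \frac{5525}{46329} = - \frac{272449}{46329} \approx -5.8807$)
$\left(t - 199723\right) + Y = \left(-274349 - 199723\right) - \frac{272449}{46329} = -474072 - \frac{272449}{46329} = - \frac{21963554137}{46329}$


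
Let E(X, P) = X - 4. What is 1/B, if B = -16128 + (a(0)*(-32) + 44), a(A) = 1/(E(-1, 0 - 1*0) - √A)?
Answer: -5/80388 ≈ -6.2198e-5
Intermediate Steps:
E(X, P) = -4 + X
a(A) = 1/(-5 - √A) (a(A) = 1/((-4 - 1) - √A) = 1/(-5 - √A))
B = -80388/5 (B = -16128 + (-1/(5 + √0)*(-32) + 44) = -16128 + (-1/(5 + 0)*(-32) + 44) = -16128 + (-1/5*(-32) + 44) = -16128 + (-1*⅕*(-32) + 44) = -16128 + (-⅕*(-32) + 44) = -16128 + (32/5 + 44) = -16128 + 252/5 = -80388/5 ≈ -16078.)
1/B = 1/(-80388/5) = -5/80388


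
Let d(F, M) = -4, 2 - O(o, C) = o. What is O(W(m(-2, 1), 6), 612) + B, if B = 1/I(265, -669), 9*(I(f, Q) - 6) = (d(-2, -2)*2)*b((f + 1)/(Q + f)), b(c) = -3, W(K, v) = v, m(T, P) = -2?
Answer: -101/26 ≈ -3.8846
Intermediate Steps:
O(o, C) = 2 - o
I(f, Q) = 26/3 (I(f, Q) = 6 + (-4*2*(-3))/9 = 6 + (-8*(-3))/9 = 6 + (1/9)*24 = 6 + 8/3 = 26/3)
B = 3/26 (B = 1/(26/3) = 3/26 ≈ 0.11538)
O(W(m(-2, 1), 6), 612) + B = (2 - 1*6) + 3/26 = (2 - 6) + 3/26 = -4 + 3/26 = -101/26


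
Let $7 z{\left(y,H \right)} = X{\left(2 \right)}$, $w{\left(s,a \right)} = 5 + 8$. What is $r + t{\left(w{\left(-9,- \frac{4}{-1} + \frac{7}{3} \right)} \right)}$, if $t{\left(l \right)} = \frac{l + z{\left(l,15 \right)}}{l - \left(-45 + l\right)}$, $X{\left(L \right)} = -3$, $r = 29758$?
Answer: $\frac{9373858}{315} \approx 29758.0$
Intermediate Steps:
$w{\left(s,a \right)} = 13$
$z{\left(y,H \right)} = - \frac{3}{7}$ ($z{\left(y,H \right)} = \frac{1}{7} \left(-3\right) = - \frac{3}{7}$)
$t{\left(l \right)} = - \frac{1}{105} + \frac{l}{45}$ ($t{\left(l \right)} = \frac{l - \frac{3}{7}}{l - \left(-45 + l\right)} = \frac{- \frac{3}{7} + l}{45} = \left(- \frac{3}{7} + l\right) \frac{1}{45} = - \frac{1}{105} + \frac{l}{45}$)
$r + t{\left(w{\left(-9,- \frac{4}{-1} + \frac{7}{3} \right)} \right)} = 29758 + \left(- \frac{1}{105} + \frac{1}{45} \cdot 13\right) = 29758 + \left(- \frac{1}{105} + \frac{13}{45}\right) = 29758 + \frac{88}{315} = \frac{9373858}{315}$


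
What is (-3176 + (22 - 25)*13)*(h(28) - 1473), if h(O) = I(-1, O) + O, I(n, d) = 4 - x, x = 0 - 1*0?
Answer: 4632815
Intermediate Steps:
x = 0 (x = 0 + 0 = 0)
I(n, d) = 4 (I(n, d) = 4 - 1*0 = 4 + 0 = 4)
h(O) = 4 + O
(-3176 + (22 - 25)*13)*(h(28) - 1473) = (-3176 + (22 - 25)*13)*((4 + 28) - 1473) = (-3176 - 3*13)*(32 - 1473) = (-3176 - 39)*(-1441) = -3215*(-1441) = 4632815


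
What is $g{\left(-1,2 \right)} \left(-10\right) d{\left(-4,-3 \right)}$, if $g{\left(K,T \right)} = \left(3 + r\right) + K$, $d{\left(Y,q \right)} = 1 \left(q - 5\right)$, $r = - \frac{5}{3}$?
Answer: $\frac{80}{3} \approx 26.667$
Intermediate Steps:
$r = - \frac{5}{3}$ ($r = \left(-5\right) \frac{1}{3} = - \frac{5}{3} \approx -1.6667$)
$d{\left(Y,q \right)} = -5 + q$ ($d{\left(Y,q \right)} = 1 \left(-5 + q\right) = -5 + q$)
$g{\left(K,T \right)} = \frac{4}{3} + K$ ($g{\left(K,T \right)} = \left(3 - \frac{5}{3}\right) + K = \frac{4}{3} + K$)
$g{\left(-1,2 \right)} \left(-10\right) d{\left(-4,-3 \right)} = \left(\frac{4}{3} - 1\right) \left(-10\right) \left(-5 - 3\right) = \frac{1}{3} \left(-10\right) \left(-8\right) = \left(- \frac{10}{3}\right) \left(-8\right) = \frac{80}{3}$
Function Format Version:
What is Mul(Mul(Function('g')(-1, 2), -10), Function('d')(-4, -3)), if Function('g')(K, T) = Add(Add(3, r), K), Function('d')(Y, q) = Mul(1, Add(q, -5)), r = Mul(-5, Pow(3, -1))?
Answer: Rational(80, 3) ≈ 26.667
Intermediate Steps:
r = Rational(-5, 3) (r = Mul(-5, Rational(1, 3)) = Rational(-5, 3) ≈ -1.6667)
Function('d')(Y, q) = Add(-5, q) (Function('d')(Y, q) = Mul(1, Add(-5, q)) = Add(-5, q))
Function('g')(K, T) = Add(Rational(4, 3), K) (Function('g')(K, T) = Add(Add(3, Rational(-5, 3)), K) = Add(Rational(4, 3), K))
Mul(Mul(Function('g')(-1, 2), -10), Function('d')(-4, -3)) = Mul(Mul(Add(Rational(4, 3), -1), -10), Add(-5, -3)) = Mul(Mul(Rational(1, 3), -10), -8) = Mul(Rational(-10, 3), -8) = Rational(80, 3)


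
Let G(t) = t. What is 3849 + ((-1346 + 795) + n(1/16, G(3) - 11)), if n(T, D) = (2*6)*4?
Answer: 3346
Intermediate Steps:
n(T, D) = 48 (n(T, D) = 12*4 = 48)
3849 + ((-1346 + 795) + n(1/16, G(3) - 11)) = 3849 + ((-1346 + 795) + 48) = 3849 + (-551 + 48) = 3849 - 503 = 3346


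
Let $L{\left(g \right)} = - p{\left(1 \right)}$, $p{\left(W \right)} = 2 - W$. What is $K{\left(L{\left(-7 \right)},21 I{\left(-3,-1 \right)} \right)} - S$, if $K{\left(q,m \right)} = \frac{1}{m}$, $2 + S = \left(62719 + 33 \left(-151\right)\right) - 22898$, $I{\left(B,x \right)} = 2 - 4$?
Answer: $- \frac{1463113}{42} \approx -34836.0$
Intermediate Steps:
$I{\left(B,x \right)} = -2$
$L{\left(g \right)} = -1$ ($L{\left(g \right)} = - (2 - 1) = \left(-1\right) 1 = -1$)
$S = 34836$ ($S = -2 + \left(\left(62719 + 33 \left(-151\right)\right) - 22898\right) = -2 + \left(\left(62719 - 4983\right) - 22898\right) = -2 + \left(57736 - 22898\right) = -2 + 34838 = 34836$)
$K{\left(L{\left(-7 \right)},21 I{\left(-3,-1 \right)} \right)} - S = \frac{1}{21 \left(-2\right)} - 34836 = \frac{1}{-42} - 34836 = - \frac{1}{42} - 34836 = - \frac{1463113}{42}$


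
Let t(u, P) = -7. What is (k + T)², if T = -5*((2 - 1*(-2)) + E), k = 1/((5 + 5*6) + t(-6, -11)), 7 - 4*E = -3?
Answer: 826281/784 ≈ 1053.9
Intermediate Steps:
E = 5/2 (E = 7/4 - ¼*(-3) = 7/4 + ¾ = 5/2 ≈ 2.5000)
k = 1/28 (k = 1/((5 + 5*6) - 7) = 1/((5 + 30) - 7) = 1/(35 - 7) = 1/28 ≈ 0.035714)
T = -65/2 (T = -5*((2 - 1*(-2)) + 5/2) = -5*((2 + 2) + 5/2) = -5*(4 + 5/2) = -5*13/2 = -65/2 ≈ -32.500)
(k + T)² = (1/28 - 65/2)² = (-909/28)² = 826281/784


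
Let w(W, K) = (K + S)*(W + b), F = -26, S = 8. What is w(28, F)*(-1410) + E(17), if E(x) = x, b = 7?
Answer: 888317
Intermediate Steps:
w(W, K) = (7 + W)*(8 + K) (w(W, K) = (K + 8)*(W + 7) = (8 + K)*(7 + W) = (7 + W)*(8 + K))
w(28, F)*(-1410) + E(17) = (56 + 7*(-26) + 8*28 - 26*28)*(-1410) + 17 = (56 - 182 + 224 - 728)*(-1410) + 17 = -630*(-1410) + 17 = 888300 + 17 = 888317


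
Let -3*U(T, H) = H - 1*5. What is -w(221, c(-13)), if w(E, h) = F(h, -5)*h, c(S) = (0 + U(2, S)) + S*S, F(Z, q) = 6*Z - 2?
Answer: -183400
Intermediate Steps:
U(T, H) = 5/3 - H/3 (U(T, H) = -(H - 1*5)/3 = -(H - 5)/3 = -(-5 + H)/3 = 5/3 - H/3)
F(Z, q) = -2 + 6*Z
c(S) = 5/3 + S² - S/3 (c(S) = (0 + (5/3 - S/3)) + S*S = (5/3 - S/3) + S² = 5/3 + S² - S/3)
w(E, h) = h*(-2 + 6*h) (w(E, h) = (-2 + 6*h)*h = h*(-2 + 6*h))
-w(221, c(-13)) = -2*(5/3 + (-13)² - ⅓*(-13))*(-1 + 3*(5/3 + (-13)² - ⅓*(-13))) = -2*(5/3 + 169 + 13/3)*(-1 + 3*(5/3 + 169 + 13/3)) = -2*175*(-1 + 3*175) = -2*175*(-1 + 525) = -2*175*524 = -1*183400 = -183400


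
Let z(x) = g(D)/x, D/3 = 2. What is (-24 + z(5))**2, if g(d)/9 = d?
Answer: 4356/25 ≈ 174.24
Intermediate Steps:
D = 6 (D = 3*2 = 6)
g(d) = 9*d
z(x) = 54/x (z(x) = (9*6)/x = 54/x)
(-24 + z(5))**2 = (-24 + 54/5)**2 = (-66/5)**2 = 4356/25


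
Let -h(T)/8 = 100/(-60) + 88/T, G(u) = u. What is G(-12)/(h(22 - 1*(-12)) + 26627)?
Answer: -612/1357601 ≈ -0.00045080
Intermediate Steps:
h(T) = 40/3 - 704/T (h(T) = -8*(100/(-60) + 88/T) = -8*(100*(-1/60) + 88/T) = -8*(-5/3 + 88/T) = 40/3 - 704/T)
G(-12)/(h(22 - 1*(-12)) + 26627) = -12/((40/3 - 704/(22 - 1*(-12))) + 26627) = -12/((40/3 - 704/(22 + 12)) + 26627) = -12/((40/3 - 704/34) + 26627) = -12/((40/3 - 704*1/34) + 26627) = -12/((40/3 - 352/17) + 26627) = -12/(-376/51 + 26627) = -12/1357601/51 = -12*51/1357601 = -612/1357601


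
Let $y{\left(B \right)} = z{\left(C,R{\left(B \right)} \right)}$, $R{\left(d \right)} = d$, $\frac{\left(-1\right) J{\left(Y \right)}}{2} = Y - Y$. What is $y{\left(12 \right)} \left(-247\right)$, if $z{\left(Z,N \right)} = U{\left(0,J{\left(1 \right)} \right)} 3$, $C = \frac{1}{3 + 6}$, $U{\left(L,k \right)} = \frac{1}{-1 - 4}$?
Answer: $\frac{741}{5} \approx 148.2$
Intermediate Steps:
$J{\left(Y \right)} = 0$ ($J{\left(Y \right)} = - 2 \left(Y - Y\right) = \left(-2\right) 0 = 0$)
$U{\left(L,k \right)} = - \frac{1}{5}$ ($U{\left(L,k \right)} = \frac{1}{-5} = - \frac{1}{5}$)
$C = \frac{1}{9} \approx 0.11111$
$z{\left(Z,N \right)} = - \frac{3}{5}$ ($z{\left(Z,N \right)} = \left(- \frac{1}{5}\right) 3 = - \frac{3}{5}$)
$y{\left(B \right)} = - \frac{3}{5}$
$y{\left(12 \right)} \left(-247\right) = \left(- \frac{3}{5}\right) \left(-247\right) = \frac{741}{5}$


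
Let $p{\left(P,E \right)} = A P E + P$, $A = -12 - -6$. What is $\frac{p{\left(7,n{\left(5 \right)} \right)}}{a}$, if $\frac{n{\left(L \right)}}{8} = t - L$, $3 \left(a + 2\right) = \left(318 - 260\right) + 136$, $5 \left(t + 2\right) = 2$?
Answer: $\frac{33369}{940} \approx 35.499$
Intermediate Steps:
$t = - \frac{8}{5}$ ($t = -2 + \frac{1}{5} \cdot 2 = -2 + \frac{2}{5} = - \frac{8}{5} \approx -1.6$)
$a = \frac{188}{3}$ ($a = -2 + \frac{\left(318 - 260\right) + 136}{3} = -2 + \frac{58 + 136}{3} = -2 + \frac{1}{3} \cdot 194 = -2 + \frac{194}{3} = \frac{188}{3} \approx 62.667$)
$A = -6$ ($A = -12 + 6 = -6$)
$n{\left(L \right)} = - \frac{64}{5} - 8 L$ ($n{\left(L \right)} = 8 \left(- \frac{8}{5} - L\right) = - \frac{64}{5} - 8 L$)
$p{\left(P,E \right)} = P - 6 E P$ ($p{\left(P,E \right)} = - 6 P E + P = - 6 E P + P = P - 6 E P$)
$\frac{p{\left(7,n{\left(5 \right)} \right)}}{a} = \frac{7 \left(1 - 6 \left(- \frac{64}{5} - 40\right)\right)}{\frac{188}{3}} = 7 \left(1 - 6 \left(- \frac{64}{5} - 40\right)\right) \frac{3}{188} = 7 \left(1 - - \frac{1584}{5}\right) \frac{3}{188} = 7 \left(1 + \frac{1584}{5}\right) \frac{3}{188} = 7 \cdot \frac{1589}{5} \cdot \frac{3}{188} = \frac{11123}{5} \cdot \frac{3}{188} = \frac{33369}{940}$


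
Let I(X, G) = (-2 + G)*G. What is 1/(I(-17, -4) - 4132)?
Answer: -1/4108 ≈ -0.00024343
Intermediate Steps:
I(X, G) = G*(-2 + G)
1/(I(-17, -4) - 4132) = 1/(-4*(-2 - 4) - 4132) = 1/(-4*(-6) - 4132) = 1/(24 - 4132) = 1/(-4108) = -1/4108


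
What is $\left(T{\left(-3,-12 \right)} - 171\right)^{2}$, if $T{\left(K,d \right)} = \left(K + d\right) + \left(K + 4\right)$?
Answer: $34225$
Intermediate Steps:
$T{\left(K,d \right)} = 4 + d + 2 K$ ($T{\left(K,d \right)} = \left(K + d\right) + \left(4 + K\right) = 4 + d + 2 K$)
$\left(T{\left(-3,-12 \right)} - 171\right)^{2} = \left(\left(4 - 12 + 2 \left(-3\right)\right) - 171\right)^{2} = \left(\left(4 - 12 - 6\right) - 171\right)^{2} = \left(-14 - 171\right)^{2} = \left(-185\right)^{2} = 34225$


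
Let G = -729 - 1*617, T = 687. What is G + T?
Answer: -659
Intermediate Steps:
G = -1346 (G = -729 - 617 = -1346)
G + T = -1346 + 687 = -659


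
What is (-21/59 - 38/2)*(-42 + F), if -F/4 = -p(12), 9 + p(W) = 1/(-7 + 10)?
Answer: 262660/177 ≈ 1484.0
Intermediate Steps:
p(W) = -26/3 (p(W) = -9 + 1/(-7 + 10) = -9 + 1/3 = -26/3)
F = -104/3 (F = -(-4)*(-26)/3 = -4*26/3 = -104/3 ≈ -34.667)
(-21/59 - 38/2)*(-42 + F) = (-21/59 - 38/2)*(-42 - 104/3) = (-21*1/59 - 38*1/2)*(-230/3) = (-21/59 - 19)*(-230/3) = -1142/59*(-230/3) = 262660/177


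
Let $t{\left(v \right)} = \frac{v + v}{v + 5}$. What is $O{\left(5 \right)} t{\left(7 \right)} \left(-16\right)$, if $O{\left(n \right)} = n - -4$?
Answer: $-168$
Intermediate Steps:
$O{\left(n \right)} = 4 + n$ ($O{\left(n \right)} = n + 4 = 4 + n$)
$t{\left(v \right)} = \frac{2 v}{5 + v}$
$O{\left(5 \right)} t{\left(7 \right)} \left(-16\right) = \left(4 + 5\right) 2 \cdot 7 \frac{1}{5 + 7} \left(-16\right) = 9 \cdot 2 \cdot 7 \cdot \frac{1}{12} \left(-16\right) = 9 \cdot \frac{7}{6} \left(-16\right) = \frac{21}{2} \left(-16\right) = -168$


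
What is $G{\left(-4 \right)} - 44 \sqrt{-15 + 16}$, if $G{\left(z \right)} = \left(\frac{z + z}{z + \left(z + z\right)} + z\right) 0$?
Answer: $-44$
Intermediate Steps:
$G{\left(z \right)} = 0$ ($G{\left(z \right)} = \left(\frac{2 z}{z + 2 z} + z\right) 0 = \left(\frac{2 z}{3 z} + z\right) 0 = \left(2 z \frac{1}{3 z} + z\right) 0 = \left(\frac{2}{3} + z\right) 0 = 0$)
$G{\left(-4 \right)} - 44 \sqrt{-15 + 16} = 0 - 44 \sqrt{-15 + 16} = 0 - 44 \sqrt{1} = 0 - 44 = -44$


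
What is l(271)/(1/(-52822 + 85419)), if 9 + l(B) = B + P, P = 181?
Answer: 14440471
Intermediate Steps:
l(B) = 172 + B (l(B) = -9 + (B + 181) = -9 + (181 + B) = 172 + B)
l(271)/(1/(-52822 + 85419)) = (172 + 271)/(1/(-52822 + 85419)) = 443/(1/32597) = 443*32597 = 14440471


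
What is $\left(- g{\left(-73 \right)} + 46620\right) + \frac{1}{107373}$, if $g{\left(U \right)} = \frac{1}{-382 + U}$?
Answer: $\frac{325372417304}{6979245} \approx 46620.0$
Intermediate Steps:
$\left(- g{\left(-73 \right)} + 46620\right) + \frac{1}{107373} = \left(- \frac{1}{-382 - 73} + 46620\right) + \frac{1}{107373} = \left(- \frac{1}{-455} + 46620\right) + \frac{1}{107373} = \left(\left(-1\right) \left(- \frac{1}{455}\right) + 46620\right) + \frac{1}{107373} = \left(\frac{1}{455} + 46620\right) + \frac{1}{107373} = \frac{21212101}{455} + \frac{1}{107373} = \frac{325372417304}{6979245}$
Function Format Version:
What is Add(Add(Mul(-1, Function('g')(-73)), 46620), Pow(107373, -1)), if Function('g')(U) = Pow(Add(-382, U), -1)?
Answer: Rational(325372417304, 6979245) ≈ 46620.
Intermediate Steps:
Add(Add(Mul(-1, Function('g')(-73)), 46620), Pow(107373, -1)) = Add(Add(Mul(-1, Pow(Add(-382, -73), -1)), 46620), Pow(107373, -1)) = Add(Add(Mul(-1, Pow(-455, -1)), 46620), Rational(1, 107373)) = Add(Add(Mul(-1, Rational(-1, 455)), 46620), Rational(1, 107373)) = Add(Add(Rational(1, 455), 46620), Rational(1, 107373)) = Add(Rational(21212101, 455), Rational(1, 107373)) = Rational(325372417304, 6979245)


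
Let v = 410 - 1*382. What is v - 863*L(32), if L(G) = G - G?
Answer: 28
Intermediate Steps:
v = 28 (v = 410 - 382 = 28)
L(G) = 0
v - 863*L(32) = 28 - 863*0 = 28 + 0 = 28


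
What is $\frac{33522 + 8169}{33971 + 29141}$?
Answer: $\frac{41691}{63112} \approx 0.66059$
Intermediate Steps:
$\frac{33522 + 8169}{33971 + 29141} = \frac{41691}{63112}$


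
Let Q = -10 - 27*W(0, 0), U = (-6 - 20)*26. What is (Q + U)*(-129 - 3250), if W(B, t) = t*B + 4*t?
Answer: 2317994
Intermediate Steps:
W(B, t) = 4*t + B*t (W(B, t) = B*t + 4*t = 4*t + B*t)
U = -676 (U = -26*26 = -676)
Q = -10 (Q = -10 - 0*(4 + 0) = -10 - 0*4 = -10 - 27*0 = -10 + 0 = -10)
(Q + U)*(-129 - 3250) = (-10 - 676)*(-129 - 3250) = -686*(-3379) = 2317994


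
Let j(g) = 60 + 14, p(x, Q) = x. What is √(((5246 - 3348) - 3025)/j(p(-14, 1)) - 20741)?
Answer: I*√113661114/74 ≈ 144.07*I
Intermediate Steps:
j(g) = 74
√(((5246 - 3348) - 3025)/j(p(-14, 1)) - 20741) = √(((5246 - 3348) - 3025)/74 - 20741) = √((1898 - 3025)*(1/74) - 20741) = √(-1127*1/74 - 20741) = √(-1127/74 - 20741) = √(-1535961/74) = I*√113661114/74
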